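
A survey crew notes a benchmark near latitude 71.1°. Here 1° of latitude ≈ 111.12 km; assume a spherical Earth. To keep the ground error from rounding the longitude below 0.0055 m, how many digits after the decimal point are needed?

At 71.1° one degree of longitude covers 111120 × cos 71.1° ≈ 111120 × 0.3239 ≈ 35993.7 m.
N decimal places → at most half a unit in the last place, 0.5 × 10⁻ᴺ° = 35993.7/2 × 10⁻ᴺ m.
Need 0.5 × 35993.7 × 10⁻ᴺ ≤ 0.0055 → 10⁻ᴺ ≤ 3.056e-07, so N ≥ 6.51.
So 7 decimal places suffice (0.0018 m); 6 would allow up to 0.018 m.

7 decimal places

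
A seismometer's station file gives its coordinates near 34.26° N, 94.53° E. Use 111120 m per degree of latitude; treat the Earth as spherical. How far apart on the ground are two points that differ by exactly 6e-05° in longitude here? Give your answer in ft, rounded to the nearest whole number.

At 34.26° a degree of longitude is 111120 × cos 34.26° ≈ 91839.7 m, so 6e-05° corresponds to 5.51038 m.
In feet: 5.51038 m ÷ 0.3048 ≈ 18.079 ft.

18 ft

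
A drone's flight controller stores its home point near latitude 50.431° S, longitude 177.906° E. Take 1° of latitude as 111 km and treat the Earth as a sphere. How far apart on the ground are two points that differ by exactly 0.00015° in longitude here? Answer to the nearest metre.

At 50.431° a degree of longitude is 111000 × cos 50.431° ≈ 70707.8 m, so 0.00015° corresponds to 10.6062 m.

11 metres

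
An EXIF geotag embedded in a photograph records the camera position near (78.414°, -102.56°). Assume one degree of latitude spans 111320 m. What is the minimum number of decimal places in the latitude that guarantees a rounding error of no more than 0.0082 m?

7 decimal places

One degree of latitude covers 111320 m.
Rounding to N decimal places gives at most 0.5 × 10⁻ᴺ degrees of error, i.e. 0.5 × 10⁻ᴺ × 111320 m.
Need 0.5 × 111320 × 10⁻ᴺ ≤ 0.0082 → 10⁻ᴺ ≤ 1.473e-07, so N ≥ 6.83.
So 7 decimal places suffice (0.00557 m); 6 would allow up to 0.0557 m.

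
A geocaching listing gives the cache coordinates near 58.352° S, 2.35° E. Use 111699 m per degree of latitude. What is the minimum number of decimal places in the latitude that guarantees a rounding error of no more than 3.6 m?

5 decimal places

One degree of latitude covers 111699 m.
Rounding to N decimal places gives at most 0.5 × 10⁻ᴺ degrees of error, i.e. 0.5 × 10⁻ᴺ × 111699 m.
Setting 55849.5 × 10⁻ᴺ ≤ 3.6 gives 10ᴺ ≥ 1.551e+04, i.e. N ≥ 4.19.
At 4 places the error can reach 5.58 m, but 5 places keeps it to 0.558 m.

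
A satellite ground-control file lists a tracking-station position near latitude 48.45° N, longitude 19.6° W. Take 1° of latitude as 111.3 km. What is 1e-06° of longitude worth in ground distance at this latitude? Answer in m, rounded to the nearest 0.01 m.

0.07 m

At 48.45° a degree of longitude is 111300 × cos 48.45° ≈ 73822.3 m, so 1e-06° corresponds to 0.0738223 m.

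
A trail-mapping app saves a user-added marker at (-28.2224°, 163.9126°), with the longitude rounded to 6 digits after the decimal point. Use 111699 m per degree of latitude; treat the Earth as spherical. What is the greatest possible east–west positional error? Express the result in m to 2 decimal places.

0.05 m

Rounding to 6 decimal places leaves the longitude within ±5e-07° of the true value.
One degree of longitude at 28.2224° is 111699 × cos 28.2224° ≈ 111699 × 0.8811 = 98420.1 m.
So at most 5e-07° × 98420.1 ≈ 0.04921 m east–west.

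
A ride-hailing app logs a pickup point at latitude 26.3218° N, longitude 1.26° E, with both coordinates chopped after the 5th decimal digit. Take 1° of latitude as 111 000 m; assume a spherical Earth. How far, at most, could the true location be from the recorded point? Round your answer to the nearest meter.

Truncating at 5 decimal places can drop up to a full unit in the last place, so each coordinate may be off by as much as 1e-05°.
North–south component: 1e-05° × 111000 = 1.11 m.
East–west component at 26.3218°: 1e-05° × 111000 × cos 26.3218° ≈ 1e-05 × 99491.3 ≈ 0.994913 m.
Combining orthogonally: (1.11² + 0.994913²)^½ ≈ 1.49062 m.

1 meters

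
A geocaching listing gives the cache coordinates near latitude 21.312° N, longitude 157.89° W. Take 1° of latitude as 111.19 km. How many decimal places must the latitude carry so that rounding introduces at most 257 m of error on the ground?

One degree of latitude covers 111190 m.
N decimal places → at most half a unit in the last place, 0.5 × 10⁻ᴺ° = 111190/2 × 10⁻ᴺ m.
Need 0.5 × 111190 × 10⁻ᴺ ≤ 257 → 10⁻ᴺ ≤ 4.623e-03, so N ≥ 2.34.
N = 2 would give 556 m (too coarse); N = 3 gives 55.6 m ≤ 257 m.

3 decimal places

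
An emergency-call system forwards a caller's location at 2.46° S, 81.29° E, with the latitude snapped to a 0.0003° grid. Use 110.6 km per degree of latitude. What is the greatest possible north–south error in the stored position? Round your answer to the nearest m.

With a 0.0003° grid the true value lies within half a step, ±0.0003°/2 = ±0.00015°, of the stored one.
Along the meridian that is 0.00015° × 110600 m/° = 16.59 m.

17 m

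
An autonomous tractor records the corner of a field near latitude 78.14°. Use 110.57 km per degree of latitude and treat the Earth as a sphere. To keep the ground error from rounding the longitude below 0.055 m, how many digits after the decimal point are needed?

At 78.14° one degree of longitude covers 110570 × cos 78.14° ≈ 110570 × 0.2055 ≈ 22724.5 m.
N decimal places → at most half a unit in the last place, 0.5 × 10⁻ᴺ° = 22724.5/2 × 10⁻ᴺ m.
Need 0.5 × 22724.5 × 10⁻ᴺ ≤ 0.055 → 10⁻ᴺ ≤ 4.841e-06, so N ≥ 5.32.
At 5 places the error can reach 0.114 m, but 6 places keeps it to 0.0114 m.

6 decimal places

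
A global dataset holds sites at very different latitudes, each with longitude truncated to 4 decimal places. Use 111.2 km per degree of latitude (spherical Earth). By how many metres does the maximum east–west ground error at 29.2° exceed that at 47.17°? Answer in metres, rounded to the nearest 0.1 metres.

Truncating at 4 decimal places can drop up to a full unit in the last place, so the longitude may be off by as much as 0.0001°.
Error at 29.2° = 0.0001° × 111200 × cos 29.2° ≈ 11.12 × 0.8729 = 9.7069 m.
At 47.17°: 0.0001° × 111200 × cos 47.17° = 0.0001 × 111200 × 0.6798 ≈ 7.5597 m.
Difference: 9.7069 − 7.5597 = 2.1472 m.

2.1 metres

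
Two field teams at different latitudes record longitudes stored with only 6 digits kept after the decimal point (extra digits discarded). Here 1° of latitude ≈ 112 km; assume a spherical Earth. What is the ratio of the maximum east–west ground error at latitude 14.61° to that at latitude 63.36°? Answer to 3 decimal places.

Truncating at 6 decimal places can drop up to a full unit in the last place, so the longitude may be off by as much as 1e-06°.
Error at 14.61° = 1e-06° × 112000 × cos 14.61° ≈ 0.112 × 0.9677 = 0.10838 m.
Error at 63.36° = 1e-06° × 112000 × cos 63.36° ≈ 0.112 × 0.4484 = 0.050219 m.
The ratio reduces to cos 14.61° / cos 63.36° = 0.9677/0.4484 ≈ 2.1581.

2.158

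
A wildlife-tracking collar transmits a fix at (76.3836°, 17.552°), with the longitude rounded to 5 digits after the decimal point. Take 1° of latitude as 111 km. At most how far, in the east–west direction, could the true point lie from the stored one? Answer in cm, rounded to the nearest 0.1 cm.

Rounding to 5 decimal places leaves the longitude within ±5e-06° of the true value.
At latitude 76.3836° a degree of longitude spans 111000 m × cos 76.3836° = 111000 × 0.2354 ≈ 26131.7 m.
East–west error: 5e-06° × 26131.7 m/° ≈ 0.130658 m.
That is 0.130658 m = 13.066 cm.

13.1 cm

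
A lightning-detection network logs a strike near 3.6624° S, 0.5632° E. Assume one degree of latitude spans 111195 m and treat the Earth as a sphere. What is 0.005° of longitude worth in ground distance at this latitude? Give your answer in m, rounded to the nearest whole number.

At 3.6624° a degree of longitude is 111195 × cos 3.6624° ≈ 110968 m, so 0.005° corresponds to 554.84 m.

555 m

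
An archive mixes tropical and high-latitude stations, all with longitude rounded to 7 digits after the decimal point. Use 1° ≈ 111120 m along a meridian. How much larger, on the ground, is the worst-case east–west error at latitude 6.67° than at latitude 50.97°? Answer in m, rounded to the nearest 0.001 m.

Rounding to 7 decimal places leaves the longitude within ±5e-08° of the true value.
Error at 6.67° = 5e-08° × 111120 × cos 6.67° ≈ 0.005556 × 0.9932 = 0.0055184 m.
At 50.97°: 5e-08° × 111120 × cos 50.97° = 5e-08 × 111120 × 0.6297 ≈ 0.0034988 m.
So the lower-latitude error exceeds the higher by 0.0055184 − 0.0034988 = 0.0020196 m.

0.002 m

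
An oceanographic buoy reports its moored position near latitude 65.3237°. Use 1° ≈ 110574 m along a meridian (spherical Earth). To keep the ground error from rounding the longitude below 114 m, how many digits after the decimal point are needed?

3 decimal places

At 65.3237° one degree of longitude covers 110574 × cos 65.3237° ≈ 110574 × 0.4175 ≈ 46163.7 m.
N decimal places → at most half a unit in the last place, 0.5 × 10⁻ᴺ° = 46163.7/2 × 10⁻ᴺ m.
Need 0.5 × 46163.7 × 10⁻ᴺ ≤ 114 → 10⁻ᴺ ≤ 4.939e-03, so N ≥ 2.31.
So 3 decimal places suffice (23.1 m); 2 would allow up to 231 m.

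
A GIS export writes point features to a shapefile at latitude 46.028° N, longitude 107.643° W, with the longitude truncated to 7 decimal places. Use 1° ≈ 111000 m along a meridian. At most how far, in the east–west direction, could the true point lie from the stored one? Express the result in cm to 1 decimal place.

Truncating at 7 decimal places can drop up to a full unit in the last place, so the longitude may be off by as much as 1e-07°.
One degree of longitude at 46.028° is 111000 × cos 46.028° ≈ 111000 × 0.6943 = 77068 m.
So at most 1e-07° × 77068 ≈ 0.0077068 m east–west.
That is 0.0077068 m = 0.77068 cm.

0.8 cm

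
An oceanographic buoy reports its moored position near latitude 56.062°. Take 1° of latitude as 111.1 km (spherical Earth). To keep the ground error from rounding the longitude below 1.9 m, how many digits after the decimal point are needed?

5

At 56.062° one degree of longitude covers 111100 × cos 56.062° ≈ 111100 × 0.5583 ≈ 62026.6 m.
Rounding to N decimal places gives at most 0.5 × 10⁻ᴺ degrees of error, i.e. 0.5 × 10⁻ᴺ × 62026.6 m.
Setting 31013.3 × 10⁻ᴺ ≤ 1.9 gives 10ᴺ ≥ 1.632e+04, i.e. N ≥ 4.21.
So 5 decimal places suffice (0.31 m); 4 would allow up to 3.1 m.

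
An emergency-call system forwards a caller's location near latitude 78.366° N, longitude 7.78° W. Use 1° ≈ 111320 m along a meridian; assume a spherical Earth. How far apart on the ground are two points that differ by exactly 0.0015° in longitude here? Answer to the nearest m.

One degree of longitude here spans 111320 × cos 78.366° = 111320 × 0.2017 ≈ 22448.7 m; 0.0015° of that is 33.673 m.

34 m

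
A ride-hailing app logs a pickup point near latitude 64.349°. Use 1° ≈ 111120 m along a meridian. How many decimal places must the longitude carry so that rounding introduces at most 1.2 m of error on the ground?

At 64.349° one degree of longitude covers 111120 × cos 64.349° ≈ 111120 × 0.4329 ≈ 48102.5 m.
With N decimal places the half-ulp bound is 0.5·10⁻ᴺ°, or 0.5·10⁻ᴺ × 48102.5 m on the ground.
Need 0.5 × 48102.5 × 10⁻ᴺ ≤ 1.2 → 10⁻ᴺ ≤ 4.989e-05, so N ≥ 4.30.
So 5 decimal places suffice (0.241 m); 4 would allow up to 2.41 m.

5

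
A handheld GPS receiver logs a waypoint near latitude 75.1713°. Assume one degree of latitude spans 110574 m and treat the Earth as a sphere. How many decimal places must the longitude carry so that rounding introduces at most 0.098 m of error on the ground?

6 decimal places

At 75.1713° one degree of longitude covers 110574 × cos 75.1713° ≈ 110574 × 0.2559 ≈ 28299.2 m.
N decimal places → at most half a unit in the last place, 0.5 × 10⁻ᴺ° = 28299.2/2 × 10⁻ᴺ m.
Setting 14149.6 × 10⁻ᴺ ≤ 0.098 gives 10ᴺ ≥ 1.444e+05, i.e. N ≥ 5.16.
At 5 places the error can reach 0.141 m, but 6 places keeps it to 0.0141 m.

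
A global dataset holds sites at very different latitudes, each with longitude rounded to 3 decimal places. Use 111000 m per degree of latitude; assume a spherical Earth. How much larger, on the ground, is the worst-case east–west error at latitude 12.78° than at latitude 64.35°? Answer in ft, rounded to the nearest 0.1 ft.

98.8 ft

Rounding to 3 decimal places leaves the longitude within ±0.0005° of the true value.
At 12.78°: 0.0005° × 111000 × cos 12.78° = 0.0005 × 111000 × 0.9752 ≈ 54.125 m.
At 64.35°: 0.0005° × 111000 × cos 64.35° = 0.0005 × 111000 × 0.4329 ≈ 24.024 m.
So the lower-latitude error exceeds the higher by 54.125 − 24.024 = 30.101 m.
In feet: 30.1006 m ÷ 0.3048 ≈ 98.755 ft.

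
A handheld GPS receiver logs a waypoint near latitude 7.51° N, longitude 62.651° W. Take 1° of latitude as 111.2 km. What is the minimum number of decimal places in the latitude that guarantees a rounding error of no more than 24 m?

4

One degree of latitude covers 111200 m.
With N decimal places the half-ulp bound is 0.5·10⁻ᴺ°, or 0.5·10⁻ᴺ × 111200 m on the ground.
Need 0.5 × 111200 × 10⁻ᴺ ≤ 24 → 10⁻ᴺ ≤ 4.317e-04, so N ≥ 3.36.
N = 3 would give 55.6 m (too coarse); N = 4 gives 5.56 m ≤ 24 m.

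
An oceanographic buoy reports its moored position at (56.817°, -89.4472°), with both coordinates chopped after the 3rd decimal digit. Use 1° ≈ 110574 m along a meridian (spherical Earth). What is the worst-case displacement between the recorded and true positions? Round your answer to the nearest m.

126 m

Truncating at 3 decimal places can drop up to a full unit in the last place, so each coordinate may be off by as much as 0.001°.
North–south component: 0.001° × 110574 = 110.574 m.
East–west component at 56.817°: 0.001° × 110574 × cos 56.817° ≈ 0.001 × 60518.8 ≈ 60.5188 m.
Worst case both components are at the extreme and orthogonal: √(110.574² + 60.5188²) ≈ 126.052 m.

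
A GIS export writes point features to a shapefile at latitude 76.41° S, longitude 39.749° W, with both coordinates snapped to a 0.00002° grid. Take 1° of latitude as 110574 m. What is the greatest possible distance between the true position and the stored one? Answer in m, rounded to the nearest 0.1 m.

1.1 m

With a 0.00002° grid the true value lies within half a step, ±0.00002°/2 = ±1e-05°, of the stored one.
N–S: 1e-05° × 110574 m/° = 1.10574 m.
E–W at 76.41°: 1e-05° × 110574 × cos 76.41° = 1e-05 × 110574 × 0.2350 ≈ 0.259818 m.
The two errors are perpendicular, so the maximum displacement is √(1.10574² + 0.259818²) ≈ 1.13585 m.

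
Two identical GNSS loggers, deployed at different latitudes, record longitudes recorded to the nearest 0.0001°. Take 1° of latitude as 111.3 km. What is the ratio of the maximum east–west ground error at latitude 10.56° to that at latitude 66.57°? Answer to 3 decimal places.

Rounding to 4 decimal places leaves the longitude within ±5e-05° of the true value.
Error at 10.56° = 5e-05° × 111300 × cos 10.56° ≈ 5.565 × 0.9831 = 5.4707 m.
At 66.57°: 5e-05° × 111300 × cos 66.57° = 5e-05 × 111300 × 0.3976 ≈ 2.2128 m.
Ratio: 5.4707 / 2.2128 = cos 10.56° / cos 66.57° ≈ 2.4723.

2.472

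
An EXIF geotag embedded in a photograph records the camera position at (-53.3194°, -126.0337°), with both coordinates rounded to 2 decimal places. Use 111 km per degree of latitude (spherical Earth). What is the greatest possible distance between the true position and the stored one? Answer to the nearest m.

646 m

Rounding to 2 decimal places leaves each coordinate within ±0.005° of the true value.
N–S: 0.005° × 111000 m/° = 555 m.
E–W at 53.3194°: 0.005° × 111000 × cos 53.3194° = 0.005 × 111000 × 0.5974 ≈ 331.531 m.
The two errors are perpendicular, so the maximum displacement is √(555² + 331.531²) ≈ 646.481 m.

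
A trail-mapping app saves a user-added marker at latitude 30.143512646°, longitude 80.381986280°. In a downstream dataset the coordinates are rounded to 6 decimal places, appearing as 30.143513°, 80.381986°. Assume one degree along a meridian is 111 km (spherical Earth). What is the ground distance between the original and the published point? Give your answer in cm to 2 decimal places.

4.76 cm

Δlat = 30.143512646 − 30.143513 = -0.000000354°; Δlon = 80.381986280 − 80.381986 = +0.000000280°.
N–S: -0.000000354° × 111000 m/° = -0.039294 m.
East–west at this latitude: 0.000000280° × 111000 × cos 30.1435° ≈ 0.000000280 × 95989.5 = 0.0268771 m.
Distance: √(0.039294² + 0.0268771²) ≈ 0.0476067 m.
That is 0.0476067 m = 4.7607 cm.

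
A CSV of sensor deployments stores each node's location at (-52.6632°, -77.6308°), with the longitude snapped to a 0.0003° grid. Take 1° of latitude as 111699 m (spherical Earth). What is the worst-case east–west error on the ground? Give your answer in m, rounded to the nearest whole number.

10 m

With a 0.0003° grid the true value lies within half a step, ±0.0003°/2 = ±0.00015°, of the stored one.
One degree of longitude at 52.6632° is 111699 × cos 52.6632° ≈ 111699 × 0.6065 = 67745.4 m.
Maximum E–W displacement: 0.00015 × 67745.4 = 10.1618 m.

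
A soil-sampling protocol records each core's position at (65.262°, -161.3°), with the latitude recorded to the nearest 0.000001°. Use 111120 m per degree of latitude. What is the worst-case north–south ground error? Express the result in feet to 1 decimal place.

Rounding to 6 decimal places leaves the latitude within ±5e-07° of the true value.
North–south distance: 5e-07° × 111120 m/° = 0.05556 m.
In feet: 0.05556 m ÷ 0.3048 ≈ 0.18228 ft.

0.2 feet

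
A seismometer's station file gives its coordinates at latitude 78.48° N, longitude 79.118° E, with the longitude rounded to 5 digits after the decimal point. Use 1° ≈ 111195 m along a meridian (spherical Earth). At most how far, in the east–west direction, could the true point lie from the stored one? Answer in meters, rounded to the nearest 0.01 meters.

Rounding to 5 decimal places leaves the longitude within ±5e-06° of the true value.
Parallels shrink by cos φ, so at 78.48° a degree of longitude is 111195 × 0.1997 ≈ 22206.8 m.
East–west error: 5e-06° × 22206.8 m/° ≈ 0.111034 m.

0.11 meters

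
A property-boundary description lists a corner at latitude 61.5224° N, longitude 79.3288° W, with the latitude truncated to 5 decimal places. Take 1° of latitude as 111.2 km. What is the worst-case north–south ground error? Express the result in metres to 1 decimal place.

1.1 metres

Truncating at 5 decimal places can drop up to a full unit in the last place, so the latitude may be off by as much as 1e-05°.
So the N–S error is at most 1e-05 × 111200 = 1.112 m.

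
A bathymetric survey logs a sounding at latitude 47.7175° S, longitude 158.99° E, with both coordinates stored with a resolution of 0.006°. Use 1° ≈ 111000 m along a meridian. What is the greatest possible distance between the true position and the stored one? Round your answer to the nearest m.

With a 0.006° grid the true value lies within half a step, ±0.006°/2 = ±0.003°, of the stored one.
North–south component: 0.003° × 111000 = 333 m.
East–west component at 47.7175°: 0.003° × 111000 × cos 47.7175° ≈ 0.003 × 74679.3 ≈ 224.038 m.
Worst case both components are at the extreme and orthogonal: √(333² + 224.038²) ≈ 401.35 m.

401 m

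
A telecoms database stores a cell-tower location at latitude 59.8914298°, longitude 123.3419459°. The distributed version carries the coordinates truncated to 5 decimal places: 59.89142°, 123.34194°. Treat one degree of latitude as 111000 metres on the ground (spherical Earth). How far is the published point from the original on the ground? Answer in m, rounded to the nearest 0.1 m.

The latitude changed by +0.0000098° and the longitude by +0.0000059°.
N–S: 0.0000098° × 111000 m/° = 1.0878 m.
East–west at this latitude: 0.0000059° × 111000 × cos 59.8914° ≈ 0.0000059 × 55682.1 = 0.328524 m.
Distance: √(1.0878² + 0.328524²) ≈ 1.13633 m.

1.1 m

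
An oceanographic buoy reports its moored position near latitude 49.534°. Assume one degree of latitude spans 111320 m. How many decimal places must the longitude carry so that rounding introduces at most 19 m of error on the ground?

4 decimal places

At 49.534° one degree of longitude covers 111320 × cos 49.534° ≈ 111320 × 0.6490 ≈ 72246.3 m.
Rounding to N decimal places gives at most 0.5 × 10⁻ᴺ degrees of error, i.e. 0.5 × 10⁻ᴺ × 72246.3 m.
Setting 36123.2 × 10⁻ᴺ ≤ 19 gives 10ᴺ ≥ 1901, i.e. N ≥ 3.28.
N = 3 would give 36.1 m (too coarse); N = 4 gives 3.61 m ≤ 19 m.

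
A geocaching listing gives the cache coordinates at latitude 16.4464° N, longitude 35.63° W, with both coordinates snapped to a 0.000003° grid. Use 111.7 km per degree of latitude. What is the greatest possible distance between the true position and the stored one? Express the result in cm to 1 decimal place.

With a 0.000003° grid the true value lies within half a step, ±0.000003°/2 = ±1.5e-06°, of the stored one.
N–S: 1.5e-06° × 111700 m/° = 0.16755 m.
East–west component at 16.4464°: 1.5e-06° × 111700 × cos 16.4464° ≈ 1.5e-06 × 107130 ≈ 0.160695 m.
Combining orthogonally: (0.16755² + 0.160695²)^½ ≈ 0.232155 m.
That is 0.232155 m = 23.215 cm.

23.2 cm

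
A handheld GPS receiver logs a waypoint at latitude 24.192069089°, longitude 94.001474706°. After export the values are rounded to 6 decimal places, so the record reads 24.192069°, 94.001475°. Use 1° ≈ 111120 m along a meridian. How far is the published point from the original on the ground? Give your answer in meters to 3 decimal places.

0.031 meters

The latitude changed by +0.000000089° and the longitude by -0.000000294°.
North–south shift: 0.000000089 × 111120 = 0.00988968 m.
East–west at this latitude: -0.000000294° × 111120 × cos 24.1921° ≈ -0.000000294 × 101361 = -0.0298002 m.
Combined displacement = (0.00988968² + 0.0298002²)^½ ≈ 0.0313983 m.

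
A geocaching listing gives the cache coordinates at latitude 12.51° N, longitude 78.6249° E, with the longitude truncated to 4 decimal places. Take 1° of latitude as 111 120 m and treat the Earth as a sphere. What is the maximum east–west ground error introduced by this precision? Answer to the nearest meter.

Truncating at 4 decimal places can drop up to a full unit in the last place, so the longitude may be off by as much as 0.0001°.
Parallels shrink by cos φ, so at 12.51° a degree of longitude is 111120 × 0.9763 ≈ 108482 m.
So at most 0.0001° × 108482 ≈ 10.8482 m east–west.

11 meters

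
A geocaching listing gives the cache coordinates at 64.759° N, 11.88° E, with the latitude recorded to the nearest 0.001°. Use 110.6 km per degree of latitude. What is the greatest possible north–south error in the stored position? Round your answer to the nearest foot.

181 feet

Rounding to 3 decimal places leaves the latitude within ±0.0005° of the true value.
So the N–S error is at most 0.0005 × 110600 = 55.3 m.
Converting: 55.3 m × 3.2808 ft/m ≈ 181.43 ft.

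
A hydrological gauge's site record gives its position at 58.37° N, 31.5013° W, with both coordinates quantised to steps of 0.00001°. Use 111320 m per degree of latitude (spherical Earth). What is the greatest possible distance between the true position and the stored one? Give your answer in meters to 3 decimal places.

With a 0.00001° grid the true value lies within half a step, ±0.00001°/2 = ±5e-06°, of the stored one.
North–south component: 5e-06° × 111320 = 0.5566 m.
Longitude error → 5e-06 × 111320 × cos 58.37° = 5e-06 × 111320 × 0.5244 ≈ 0.291899 m.
The two errors are perpendicular, so the maximum displacement is √(0.5566² + 0.291899²) ≈ 0.628497 m.

0.628 meters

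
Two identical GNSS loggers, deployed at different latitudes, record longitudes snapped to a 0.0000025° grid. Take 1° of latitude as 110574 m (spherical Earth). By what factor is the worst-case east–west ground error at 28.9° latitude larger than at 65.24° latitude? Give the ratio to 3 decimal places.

2.090

With a 0.0000025° grid the true value lies within half a step, ±0.0000025°/2 = ±1.25e-06°, of the stored one.
Error at 28.9° = 1.25e-06° × 110574 × cos 28.9° ≈ 0.13822 × 0.8755 = 0.121 m.
Error at 65.24° = 1.25e-06° × 110574 × cos 65.24° ≈ 0.13822 × 0.4188 = 0.057888 m.
Ratio: 0.121 / 0.057888 = cos 28.9° / cos 65.24° ≈ 2.0903.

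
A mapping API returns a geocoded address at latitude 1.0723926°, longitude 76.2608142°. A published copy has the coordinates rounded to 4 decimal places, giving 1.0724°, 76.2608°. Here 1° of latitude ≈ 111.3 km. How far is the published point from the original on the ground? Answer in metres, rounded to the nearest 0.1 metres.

1.8 metres

Δlat = 1.0723926 − 1.0724 = -0.0000074°; Δlon = 76.2608142 − 76.2608 = +0.0000142°.
N–S: -0.0000074° × 111300 m/° = -0.82362 m.
E–W at 1.0724°: 0.0000142° × 111300 × cos 1.0724° = 0.0000142 × 111300 × 0.9998 ≈ 1.58018 m.
Combined displacement = (0.82362² + 1.58018²)^½ ≈ 1.78195 m.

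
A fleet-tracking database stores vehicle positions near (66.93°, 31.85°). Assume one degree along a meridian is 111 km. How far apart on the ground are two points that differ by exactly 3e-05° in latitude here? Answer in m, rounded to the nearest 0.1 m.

Along a meridian 3e-05° is 3e-05 × 111000 = 3.33 m.

3.3 m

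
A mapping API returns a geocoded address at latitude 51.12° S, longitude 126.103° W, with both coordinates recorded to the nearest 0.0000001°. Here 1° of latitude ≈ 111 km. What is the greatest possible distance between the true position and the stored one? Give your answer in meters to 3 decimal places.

0.007 meters

Rounding to 7 decimal places leaves each coordinate within ±5e-08° of the true value.
North–south component: 5e-08° × 111000 = 0.00555 m.
Longitude error → 5e-08 × 111000 × cos 51.12° = 5e-08 × 111000 × 0.6277 ≈ 0.00348369 m.
The two errors are perpendicular, so the maximum displacement is √(0.00555² + 0.00348369²) ≈ 0.00655275 m.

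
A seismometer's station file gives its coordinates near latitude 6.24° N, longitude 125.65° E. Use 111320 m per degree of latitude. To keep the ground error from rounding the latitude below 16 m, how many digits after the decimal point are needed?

4 decimal places

One degree of latitude covers 111320 m.
Rounding to N decimal places gives at most 0.5 × 10⁻ᴺ degrees of error, i.e. 0.5 × 10⁻ᴺ × 111320 m.
Setting 55660 × 10⁻ᴺ ≤ 16 gives 10ᴺ ≥ 3479, i.e. N ≥ 3.54.
At 3 places the error can reach 55.7 m, but 4 places keeps it to 5.57 m.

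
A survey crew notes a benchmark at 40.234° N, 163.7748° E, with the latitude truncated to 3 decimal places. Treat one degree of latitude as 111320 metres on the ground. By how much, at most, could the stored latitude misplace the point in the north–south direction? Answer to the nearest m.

111 m

Truncating at 3 decimal places can drop up to a full unit in the last place, so the latitude may be off by as much as 0.001°.
So the N–S error is at most 0.001 × 111320 = 111.32 m.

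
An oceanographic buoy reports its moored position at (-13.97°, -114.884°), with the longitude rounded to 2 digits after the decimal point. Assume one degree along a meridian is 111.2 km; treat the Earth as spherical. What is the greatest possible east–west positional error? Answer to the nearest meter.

Rounding to 2 decimal places leaves the longitude within ±0.005° of the true value.
At latitude 13.97° a degree of longitude spans 111200 m × cos 13.97° = 111200 × 0.9704 ≈ 107911 m.
Maximum E–W displacement: 0.005 × 107911 = 539.555 m.

540 meters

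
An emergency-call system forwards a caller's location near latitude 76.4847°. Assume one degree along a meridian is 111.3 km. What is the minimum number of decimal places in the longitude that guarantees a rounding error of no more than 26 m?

At 76.4847° one degree of longitude covers 111300 × cos 76.4847° ≈ 111300 × 0.2337 ≈ 26011.4 m.
N decimal places → at most half a unit in the last place, 0.5 × 10⁻ᴺ° = 26011.4/2 × 10⁻ᴺ m.
Need 0.5 × 26011.4 × 10⁻ᴺ ≤ 26 → 10⁻ᴺ ≤ 1.999e-03, so N ≥ 2.70.
So 3 decimal places suffice (13 m); 2 would allow up to 130 m.

3 decimal places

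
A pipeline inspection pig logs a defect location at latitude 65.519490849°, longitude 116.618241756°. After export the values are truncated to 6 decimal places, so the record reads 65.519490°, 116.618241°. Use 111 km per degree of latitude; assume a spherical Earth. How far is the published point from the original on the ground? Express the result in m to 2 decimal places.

Δlat = 65.519490849 − 65.519490 = +0.000000849°; Δlon = 116.618241756 − 116.618241 = +0.000000756°.
North–south shift: 0.000000849 × 111000 = 0.094239 m.
E–W at 65.5195°: 0.000000756° × 111000 × cos 65.5195° = 0.000000756 × 111000 × 0.4144 ≈ 0.0347734 m.
Combined displacement = (0.094239² + 0.0347734²)^½ ≈ 0.10045 m.

0.10 m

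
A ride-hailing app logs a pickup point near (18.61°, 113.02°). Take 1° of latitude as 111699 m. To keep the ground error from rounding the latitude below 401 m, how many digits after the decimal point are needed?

3 decimal places

One degree of latitude covers 111699 m.
With N decimal places the half-ulp bound is 0.5·10⁻ᴺ°, or 0.5·10⁻ᴺ × 111699 m on the ground.
Setting 55849.5 × 10⁻ᴺ ≤ 401 gives 10ᴺ ≥ 139.3, i.e. N ≥ 2.14.
At 2 places the error can reach 558 m, but 3 places keeps it to 55.8 m.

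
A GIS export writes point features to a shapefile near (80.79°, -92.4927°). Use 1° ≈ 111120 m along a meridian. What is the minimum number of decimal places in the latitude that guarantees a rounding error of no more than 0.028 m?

One degree of latitude covers 111120 m.
N decimal places → at most half a unit in the last place, 0.5 × 10⁻ᴺ° = 111120/2 × 10⁻ᴺ m.
Setting 55560 × 10⁻ᴺ ≤ 0.028 gives 10ᴺ ≥ 1.984e+06, i.e. N ≥ 6.30.
N = 6 would give 0.0556 m (too coarse); N = 7 gives 0.00556 m ≤ 0.028 m.

7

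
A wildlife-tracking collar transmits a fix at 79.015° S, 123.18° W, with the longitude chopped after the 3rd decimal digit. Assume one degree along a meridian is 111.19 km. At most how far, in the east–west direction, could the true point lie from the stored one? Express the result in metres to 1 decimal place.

Truncating at 3 decimal places can drop up to a full unit in the last place, so the longitude may be off by as much as 0.001°.
At latitude 79.015° a degree of longitude spans 111190 m × cos 79.015° = 111190 × 0.1906 ≈ 21187.5 m.
So at most 0.001° × 21187.5 ≈ 21.1875 m east–west.

21.2 metres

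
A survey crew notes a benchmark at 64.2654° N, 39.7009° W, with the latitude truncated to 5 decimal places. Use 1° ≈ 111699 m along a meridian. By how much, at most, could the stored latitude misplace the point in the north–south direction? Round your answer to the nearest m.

Truncating at 5 decimal places can drop up to a full unit in the last place, so the latitude may be off by as much as 1e-05°.
North–south distance: 1e-05° × 111699 m/° = 1.11699 m.

1 m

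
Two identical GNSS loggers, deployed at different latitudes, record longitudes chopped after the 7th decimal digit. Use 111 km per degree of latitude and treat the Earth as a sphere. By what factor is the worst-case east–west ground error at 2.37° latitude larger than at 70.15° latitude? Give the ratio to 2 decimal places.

Truncating at 7 decimal places can drop up to a full unit in the last place, so the longitude may be off by as much as 1e-07°.
Error at 2.37° = 1e-07° × 111000 × cos 2.37° ≈ 0.0111 × 0.9991 = 0.011091 m.
Error at 70.15° = 1e-07° × 111000 × cos 70.15° ≈ 0.0111 × 0.3396 = 0.0037691 m.
Ratio: 0.011091 / 0.0037691 = cos 2.37° / cos 70.15° ≈ 2.9425.

2.94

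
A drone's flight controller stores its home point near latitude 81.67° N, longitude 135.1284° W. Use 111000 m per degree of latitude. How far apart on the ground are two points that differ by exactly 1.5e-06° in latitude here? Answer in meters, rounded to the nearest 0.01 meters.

Along a meridian 1.5e-06° is 1.5e-06 × 111000 = 0.1665 m.

0.17 meters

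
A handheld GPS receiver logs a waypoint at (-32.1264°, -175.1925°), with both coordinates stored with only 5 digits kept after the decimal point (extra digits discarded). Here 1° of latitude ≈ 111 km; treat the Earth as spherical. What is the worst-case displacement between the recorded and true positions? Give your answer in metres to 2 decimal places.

1.45 metres

Truncating at 5 decimal places can drop up to a full unit in the last place, so each coordinate may be off by as much as 1e-05°.
Latitude error → 1e-05 × 111000 = 1.11 m along the meridian.
East–west component at 32.1264°: 1e-05° × 111000 × cos 32.1264° ≈ 1e-05 × 94003.3 ≈ 0.940033 m.
Worst case both components are at the extreme and orthogonal: √(1.11² + 0.940033²) ≈ 1.45457 m.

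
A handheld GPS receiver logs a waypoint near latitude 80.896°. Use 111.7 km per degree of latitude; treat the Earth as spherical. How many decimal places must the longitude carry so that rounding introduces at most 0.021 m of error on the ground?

6 decimal places

At 80.896° one degree of longitude covers 111700 × cos 80.896° ≈ 111700 × 0.1582 ≈ 17674 m.
N decimal places → at most half a unit in the last place, 0.5 × 10⁻ᴺ° = 17674/2 × 10⁻ᴺ m.
Setting 8836.98 × 10⁻ᴺ ≤ 0.021 gives 10ᴺ ≥ 4.208e+05, i.e. N ≥ 5.62.
So 6 decimal places suffice (0.00884 m); 5 would allow up to 0.0884 m.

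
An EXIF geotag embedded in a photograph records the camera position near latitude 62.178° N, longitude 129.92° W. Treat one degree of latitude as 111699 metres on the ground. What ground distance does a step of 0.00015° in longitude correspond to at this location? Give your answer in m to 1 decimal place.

One degree of longitude here spans 111699 × cos 62.178° = 111699 × 0.4667 ≈ 52132.9 m; 0.00015° of that is 7.81993 m.

7.8 m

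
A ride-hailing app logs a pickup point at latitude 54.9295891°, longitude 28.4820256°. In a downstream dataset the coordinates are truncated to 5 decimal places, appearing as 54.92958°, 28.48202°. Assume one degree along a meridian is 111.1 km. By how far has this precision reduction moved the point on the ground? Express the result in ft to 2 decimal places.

3.52 ft

Δlat = 54.9295891 − 54.92958 = +0.0000091°; Δlon = 28.4820256 − 28.48202 = +0.0000056°.
North–south shift: 0.0000091 × 111100 = 1.01101 m.
East–west at this latitude: 0.0000056° × 111100 × cos 54.9296° ≈ 0.0000056 × 63836.1 = 0.357482 m.
Combined displacement = (1.01101² + 0.357482²)^½ ≈ 1.07235 m.
Converting: 1.07235 m × 3.2808 ft/m ≈ 3.5182 ft.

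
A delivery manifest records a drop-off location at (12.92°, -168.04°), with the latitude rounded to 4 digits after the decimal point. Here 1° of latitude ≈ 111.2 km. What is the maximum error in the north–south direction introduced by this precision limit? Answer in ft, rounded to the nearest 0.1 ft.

18.2 ft

Rounding to 4 decimal places leaves the latitude within ±5e-05° of the true value.
So the N–S error is at most 5e-05 × 111200 = 5.56 m.
In feet: 5.56 m ÷ 0.3048 ≈ 18.241 ft.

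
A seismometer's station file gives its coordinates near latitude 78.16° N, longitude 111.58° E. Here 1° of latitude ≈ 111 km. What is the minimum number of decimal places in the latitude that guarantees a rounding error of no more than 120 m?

3

One degree of latitude covers 111000 m.
N decimal places → at most half a unit in the last place, 0.5 × 10⁻ᴺ° = 111000/2 × 10⁻ᴺ m.
Setting 55500 × 10⁻ᴺ ≤ 120 gives 10ᴺ ≥ 462.5, i.e. N ≥ 2.67.
At 2 places the error can reach 555 m, but 3 places keeps it to 55.5 m.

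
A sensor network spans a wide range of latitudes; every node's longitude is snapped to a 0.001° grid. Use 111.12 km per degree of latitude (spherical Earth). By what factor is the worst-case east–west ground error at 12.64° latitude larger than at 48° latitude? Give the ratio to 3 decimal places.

1.458

With a 0.001° grid the true value lies within half a step, ±0.001°/2 = ±0.0005°, of the stored one.
At 12.64°: 0.0005° × 111120 × cos 12.64° = 0.0005 × 111120 × 0.9758 ≈ 54.213 m.
At 48°: 0.0005° × 111120 × cos 48° = 0.0005 × 111120 × 0.6691 ≈ 37.177 m.
Ratio: 54.213 / 37.177 = cos 12.64° / cos 48° ≈ 1.4583.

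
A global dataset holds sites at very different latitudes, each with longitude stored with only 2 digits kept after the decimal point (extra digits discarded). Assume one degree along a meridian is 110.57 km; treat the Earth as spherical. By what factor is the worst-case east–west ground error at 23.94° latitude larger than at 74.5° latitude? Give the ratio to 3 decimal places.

3.420

Truncating at 2 decimal places can drop up to a full unit in the last place, so the longitude may be off by as much as 0.01°.
At 23.94°: 0.01° × 110570 × cos 23.94° = 0.01 × 110570 × 0.9140 ≈ 1010.6 m.
Error at 74.5° = 0.01° × 110570 × cos 74.5° ≈ 1105.7 × 0.2672 = 295.49 m.
The ratio reduces to cos 23.94° / cos 74.5° = 0.9140/0.2672 ≈ 3.4201.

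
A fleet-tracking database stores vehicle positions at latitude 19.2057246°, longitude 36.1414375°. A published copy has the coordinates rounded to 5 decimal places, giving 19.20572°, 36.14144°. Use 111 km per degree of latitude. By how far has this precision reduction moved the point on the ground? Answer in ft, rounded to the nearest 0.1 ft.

Δlat = 19.2057246 − 19.20572 = +0.0000046°; Δlon = 36.1414375 − 36.14144 = -0.0000025°.
North–south shift: 0.0000046 × 111000 = 0.5106 m.
E–W at 19.2057°: -0.0000025° × 111000 × cos 19.2057° = -0.0000025 × 111000 × 0.9443 ≈ -0.262055 m.
Combined displacement = (0.5106² + 0.262055²)^½ ≈ 0.573921 m.
In feet: 0.573921 m ÷ 0.3048 ≈ 1.8829 ft.

1.9 ft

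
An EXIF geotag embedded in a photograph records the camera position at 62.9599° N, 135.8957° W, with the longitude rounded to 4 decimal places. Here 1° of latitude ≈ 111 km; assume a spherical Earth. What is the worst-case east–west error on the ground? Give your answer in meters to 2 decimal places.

Rounding to 4 decimal places leaves the longitude within ±5e-05° of the true value.
At latitude 62.9599° a degree of longitude spans 111000 m × cos 62.9599° = 111000 × 0.4546 ≈ 50462.2 m.
So at most 5e-05° × 50462.2 ≈ 2.52311 m east–west.

2.52 meters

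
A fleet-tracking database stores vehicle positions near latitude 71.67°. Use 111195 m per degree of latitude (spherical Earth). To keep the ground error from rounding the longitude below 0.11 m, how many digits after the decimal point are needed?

6 decimal places

At 71.67° one degree of longitude covers 111195 × cos 71.67° ≈ 111195 × 0.3145 ≈ 34969.7 m.
N decimal places → at most half a unit in the last place, 0.5 × 10⁻ᴺ° = 34969.7/2 × 10⁻ᴺ m.
Need 0.5 × 34969.7 × 10⁻ᴺ ≤ 0.11 → 10⁻ᴺ ≤ 6.291e-06, so N ≥ 5.20.
At 5 places the error can reach 0.175 m, but 6 places keeps it to 0.0175 m.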